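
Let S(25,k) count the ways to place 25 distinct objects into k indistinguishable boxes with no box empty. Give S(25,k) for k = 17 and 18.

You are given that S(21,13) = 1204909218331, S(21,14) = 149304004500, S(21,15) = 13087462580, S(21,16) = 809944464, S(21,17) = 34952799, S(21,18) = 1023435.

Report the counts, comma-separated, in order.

48063331393110, 3275678594925

r22: T_22,14=14×149304004500+1204909218331=3295165281331; T_22,15=15×13087462580+149304004500=345615943200; T_22,16=16×809944464+13087462580=26046574004; T_22,17=17×34952799+809944464=1404142047; T_22,18=18×1023435+34952799=53374629
r23: T_23,15=15×345615943200+3295165281331=8479404429331; T_23,16=16×26046574004+345615943200=762361127264; T_23,17=17×1404142047+26046574004=49916988803; T_23,18=18×53374629+1404142047=2364885369
r24: T_24,16=16×762361127264+8479404429331=20677182465555; T_24,17=17×49916988803+762361127264=1610949936915; T_24,18=18×2364885369+49916988803=92484925445
r25: T_25,17=17×1610949936915+20677182465555=48063331393110; T_25,18=18×92484925445+1610949936915=3275678594925
Read S(25,17) = 48063331393110, S(25,18) = 3275678594925.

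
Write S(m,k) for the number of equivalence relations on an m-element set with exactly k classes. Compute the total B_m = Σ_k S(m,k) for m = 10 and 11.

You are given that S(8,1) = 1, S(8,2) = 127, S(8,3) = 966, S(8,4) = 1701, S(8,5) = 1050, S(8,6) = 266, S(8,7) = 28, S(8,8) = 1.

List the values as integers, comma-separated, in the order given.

r9: T_9,1=1×1+0=1; T_9,2=2×127+1=255; T_9,3=3×966+127=3025; T_9,4=4×1701+966=7770; T_9,5=5×1050+1701=6951; T_9,6=6×266+1050=2646; T_9,7=7×28+266=462; T_9,8=8×1+28=36; T_9,9=9×0+1=1
r10: T_10,1=1×1+0=1; T_10,2=2×255+1=511; T_10,3=3×3025+255=9330; T_10,4=4×7770+3025=34105; T_10,5=5×6951+7770=42525; T_10,6=6×2646+6951=22827; T_10,7=7×462+2646=5880; T_10,8=8×36+462=750; T_10,9=9×1+36=45; T_10,10=10×0+1=1
r11: T_11,1=1×1+0=1; T_11,2=2×511+1=1023; T_11,3=3×9330+511=28501; T_11,4=4×34105+9330=145750; T_11,5=5×42525+34105=246730; T_11,6=6×22827+42525=179487; T_11,7=7×5880+22827=63987; T_11,8=8×750+5880=11880; T_11,9=9×45+750=1155; T_11,10=10×1+45=55; T_11,11=11×0+1=1
B_10 = ΣS(10,k) = 1+511+9330+34105+42525+22827+5880+750+45+1 = 115975
B_11 = ΣS(11,k) = 1+1023+28501+145750+246730+179487+63987+11880+1155+55+1 = 678570

115975, 678570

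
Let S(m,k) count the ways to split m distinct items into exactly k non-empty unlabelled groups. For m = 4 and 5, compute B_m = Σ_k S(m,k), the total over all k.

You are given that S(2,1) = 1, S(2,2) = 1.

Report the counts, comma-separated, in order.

15, 52

[3] T[3,1]:1*1+0=1 · T[3,2]:2*1+1=3 · T[3,3]:3*0+1=1
[4] T[4,1]:1*1+0=1 · T[4,2]:2*3+1=7 · T[4,3]:3*1+3=6 · T[4,4]:4*0+1=1
[5] T[5,1]:1*1+0=1 · T[5,2]:2*7+1=15 · T[5,3]:3*6+7=25 · T[5,4]:4*1+6=10 · T[5,5]:5*0+1=1
B_4 = ΣS(4,k) = 1+7+6+1 = 15
B_5 = ΣS(5,k) = 1+15+25+10+1 = 52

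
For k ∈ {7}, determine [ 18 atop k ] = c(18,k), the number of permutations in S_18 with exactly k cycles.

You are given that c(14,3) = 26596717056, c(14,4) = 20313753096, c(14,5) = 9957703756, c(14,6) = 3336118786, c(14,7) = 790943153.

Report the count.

i=15: T(15,4)=26596717056+14·20313753096=310989260400 | T(15,5)=20313753096+14·9957703756=159721605680 | T(15,6)=9957703756+14·3336118786=56663366760 | T(15,7)=3336118786+14·790943153=14409322928
i=16: T(16,5)=310989260400+15·159721605680=2706813345600 | T(16,6)=159721605680+15·56663366760=1009672107080 | T(16,7)=56663366760+15·14409322928=272803210680
i=17: T(17,6)=2706813345600+16·1009672107080=18861567058880 | T(17,7)=1009672107080+16·272803210680=5374523477960
i=18: T(18,7)=18861567058880+17·5374523477960=110228466184200
Read c(18,7) = 110228466184200.

110228466184200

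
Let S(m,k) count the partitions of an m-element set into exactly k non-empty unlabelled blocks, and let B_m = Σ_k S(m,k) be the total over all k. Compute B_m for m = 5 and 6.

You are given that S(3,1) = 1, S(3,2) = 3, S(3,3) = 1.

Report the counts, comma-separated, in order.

52, 203

[4] T[4,1]:1*1+0=1 · T[4,2]:2*3+1=7 · T[4,3]:3*1+3=6 · T[4,4]:4*0+1=1
[5] T[5,1]:1*1+0=1 · T[5,2]:2*7+1=15 · T[5,3]:3*6+7=25 · T[5,4]:4*1+6=10 · T[5,5]:5*0+1=1
[6] T[6,1]:1*1+0=1 · T[6,2]:2*15+1=31 · T[6,3]:3*25+15=90 · T[6,4]:4*10+25=65 · T[6,5]:5*1+10=15 · T[6,6]:6*0+1=1
B_5 = ΣS(5,k) = 1+15+25+10+1 = 52
B_6 = ΣS(6,k) = 1+31+90+65+15+1 = 203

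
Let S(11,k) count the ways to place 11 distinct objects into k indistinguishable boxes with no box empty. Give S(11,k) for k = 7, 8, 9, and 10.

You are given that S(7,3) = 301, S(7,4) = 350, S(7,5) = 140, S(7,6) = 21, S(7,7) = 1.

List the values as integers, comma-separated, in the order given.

r8: T_8,4=4×350+301=1701; T_8,5=5×140+350=1050; T_8,6=6×21+140=266; T_8,7=7×1+21=28; T_8,8=8×0+1=1
r9: T_9,5=5×1050+1701=6951; T_9,6=6×266+1050=2646; T_9,7=7×28+266=462; T_9,8=8×1+28=36; T_9,9=9×0+1=1
r10: T_10,6=6×2646+6951=22827; T_10,7=7×462+2646=5880; T_10,8=8×36+462=750; T_10,9=9×1+36=45; T_10,10=10×0+1=1
r11: T_11,7=7×5880+22827=63987; T_11,8=8×750+5880=11880; T_11,9=9×45+750=1155; T_11,10=10×1+45=55
Read S(11,7) = 63987, S(11,8) = 11880, S(11,9) = 1155, S(11,10) = 55.

63987, 11880, 1155, 55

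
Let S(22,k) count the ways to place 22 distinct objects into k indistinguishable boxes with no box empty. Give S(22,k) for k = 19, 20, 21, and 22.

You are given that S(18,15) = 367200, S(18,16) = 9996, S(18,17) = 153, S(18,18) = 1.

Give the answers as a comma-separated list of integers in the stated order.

@19  (19,16):9996·16+367200→527136, (19,17):153·17+9996→12597, (19,18):1·18+153→171, (19,19):0·19+1→1
@20  (20,17):12597·17+527136→741285, (20,18):171·18+12597→15675, (20,19):1·19+171→190, (20,20):0·20+1→1
@21  (21,18):15675·18+741285→1023435, (21,19):190·19+15675→19285, (21,20):1·20+190→210, (21,21):0·21+1→1
@22  (22,19):19285·19+1023435→1389850, (22,20):210·20+19285→23485, (22,21):1·21+210→231, (22,22):0·22+1→1
Read S(22,19) = 1389850, S(22,20) = 23485, S(22,21) = 231, S(22,22) = 1.

1389850, 23485, 231, 1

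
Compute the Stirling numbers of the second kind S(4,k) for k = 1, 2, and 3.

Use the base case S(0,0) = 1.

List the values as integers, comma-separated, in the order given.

r1: T_1,1=1×0+1=1
r2: T_2,1=1×1+0=1; T_2,2=2×0+1=1
r3: T_3,1=1×1+0=1; T_3,2=2×1+1=3; T_3,3=3×0+1=1
r4: T_4,1=1×1+0=1; T_4,2=2×3+1=7; T_4,3=3×1+3=6
Read S(4,1) = 1, S(4,2) = 7, S(4,3) = 6.

1, 7, 6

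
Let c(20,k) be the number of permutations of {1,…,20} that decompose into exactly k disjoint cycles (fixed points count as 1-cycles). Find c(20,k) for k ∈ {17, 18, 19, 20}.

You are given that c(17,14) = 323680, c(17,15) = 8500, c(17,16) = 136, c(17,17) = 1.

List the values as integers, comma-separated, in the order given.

i=18: T(18,15)=323680+17·8500=468180 | T(18,16)=8500+17·136=10812 | T(18,17)=136+17·1=153 | T(18,18)=1+17·0=1
i=19: T(19,16)=468180+18·10812=662796 | T(19,17)=10812+18·153=13566 | T(19,18)=153+18·1=171 | T(19,19)=1+18·0=1
i=20: T(20,17)=662796+19·13566=920550 | T(20,18)=13566+19·171=16815 | T(20,19)=171+19·1=190 | T(20,20)=1+19·0=1
Read c(20,17) = 920550, c(20,18) = 16815, c(20,19) = 190, c(20,20) = 1.

920550, 16815, 190, 1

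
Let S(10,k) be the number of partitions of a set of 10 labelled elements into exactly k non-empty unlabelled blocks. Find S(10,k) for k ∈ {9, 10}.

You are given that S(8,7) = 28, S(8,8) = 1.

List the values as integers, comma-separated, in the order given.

45, 1

@9  (9,8):1·8+28→36, (9,9):0·9+1→1
@10  (10,9):1·9+36→45, (10,10):0·10+1→1
Read S(10,9) = 45, S(10,10) = 1.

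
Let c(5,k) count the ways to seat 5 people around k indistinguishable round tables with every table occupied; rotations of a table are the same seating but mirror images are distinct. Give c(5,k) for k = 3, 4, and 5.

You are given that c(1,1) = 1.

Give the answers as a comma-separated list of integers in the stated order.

@2  (2,1):1·1+0→1, (2,2):0·1+1→1
@3  (3,1):1·2+0→2, (3,2):1·2+1→3, (3,3):0·2+1→1
@4  (4,2):3·3+2→11, (4,3):1·3+3→6, (4,4):0·3+1→1
@5  (5,3):6·4+11→35, (5,4):1·4+6→10, (5,5):0·4+1→1
Read c(5,3) = 35, c(5,4) = 10, c(5,5) = 1.

35, 10, 1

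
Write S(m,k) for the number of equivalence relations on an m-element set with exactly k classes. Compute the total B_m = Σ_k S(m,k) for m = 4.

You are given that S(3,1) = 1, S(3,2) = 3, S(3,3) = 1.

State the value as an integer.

15

@4  (4,1):1·1+0→1, (4,2):3·2+1→7, (4,3):1·3+3→6, (4,4):0·4+1→1
B_4 = ΣS(4,k) = 1+7+6+1 = 15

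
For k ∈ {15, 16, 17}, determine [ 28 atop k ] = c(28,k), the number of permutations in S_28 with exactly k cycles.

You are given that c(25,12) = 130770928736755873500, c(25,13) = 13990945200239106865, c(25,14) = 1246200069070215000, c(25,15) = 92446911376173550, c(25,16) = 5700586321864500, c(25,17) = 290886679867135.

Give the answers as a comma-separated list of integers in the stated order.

i=26: T(26,13)=130770928736755873500+25·13990945200239106865=480544558742733545125 | T(26,14)=13990945200239106865+25·1246200069070215000=45145946926994481865 | T(26,15)=1246200069070215000+25·92446911376173550=3557372853474553750 | T(26,16)=92446911376173550+25·5700586321864500=234961569422786050 | T(26,17)=5700586321864500+25·290886679867135=12972753318542875
i=27: T(27,14)=480544558742733545125+26·45145946926994481865=1654339178844590073615 | T(27,15)=45145946926994481865+26·3557372853474553750=137637641117332879365 | T(27,16)=3557372853474553750+26·234961569422786050=9666373658466991050 | T(27,17)=234961569422786050+26·12972753318542875=572253155704900800
i=28: T(28,15)=1654339178844590073615+27·137637641117332879365=5370555489012577816470 | T(28,16)=137637641117332879365+27·9666373658466991050=398629729895941637715 | T(28,17)=9666373658466991050+27·572253155704900800=25117208862499312650
Read c(28,15) = 5370555489012577816470, c(28,16) = 398629729895941637715, c(28,17) = 25117208862499312650.

5370555489012577816470, 398629729895941637715, 25117208862499312650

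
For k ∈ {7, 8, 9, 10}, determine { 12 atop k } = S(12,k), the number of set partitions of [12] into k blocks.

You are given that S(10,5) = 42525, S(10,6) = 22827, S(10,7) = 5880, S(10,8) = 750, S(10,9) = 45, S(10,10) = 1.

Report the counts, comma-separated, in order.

627396, 159027, 22275, 1705

[11] T[11,6]:6*22827+42525=179487 · T[11,7]:7*5880+22827=63987 · T[11,8]:8*750+5880=11880 · T[11,9]:9*45+750=1155 · T[11,10]:10*1+45=55
[12] T[12,7]:7*63987+179487=627396 · T[12,8]:8*11880+63987=159027 · T[12,9]:9*1155+11880=22275 · T[12,10]:10*55+1155=1705
Read S(12,7) = 627396, S(12,8) = 159027, S(12,9) = 22275, S(12,10) = 1705.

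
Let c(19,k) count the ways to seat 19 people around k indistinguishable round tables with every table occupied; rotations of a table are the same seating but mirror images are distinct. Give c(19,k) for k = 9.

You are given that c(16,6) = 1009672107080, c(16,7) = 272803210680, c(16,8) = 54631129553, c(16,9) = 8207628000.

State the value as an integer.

@17  (17,7):272803210680·16+1009672107080→5374523477960, (17,8):54631129553·16+272803210680→1146901283528, (17,9):8207628000·16+54631129553→185953177553
@18  (18,8):1146901283528·17+5374523477960→24871845297936, (18,9):185953177553·17+1146901283528→4308105301929
@19  (19,9):4308105301929·18+24871845297936→102417740732658
Read c(19,9) = 102417740732658.

102417740732658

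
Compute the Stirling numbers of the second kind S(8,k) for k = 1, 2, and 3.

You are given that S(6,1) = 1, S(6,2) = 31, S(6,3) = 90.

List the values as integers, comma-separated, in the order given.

i=7: T(7,1)=0+1·1=1 | T(7,2)=1+2·31=63 | T(7,3)=31+3·90=301
i=8: T(8,1)=0+1·1=1 | T(8,2)=1+2·63=127 | T(8,3)=63+3·301=966
Read S(8,1) = 1, S(8,2) = 127, S(8,3) = 966.

1, 127, 966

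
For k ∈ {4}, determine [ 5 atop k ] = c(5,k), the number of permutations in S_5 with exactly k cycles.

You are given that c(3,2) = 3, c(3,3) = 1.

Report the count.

10

i=4: T(4,3)=3+3·1=6 | T(4,4)=1+3·0=1
i=5: T(5,4)=6+4·1=10
Read c(5,4) = 10.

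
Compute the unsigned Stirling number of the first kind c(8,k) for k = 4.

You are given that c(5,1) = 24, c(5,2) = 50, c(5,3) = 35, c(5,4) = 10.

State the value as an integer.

6769

row 6: T[6][2]=5·50+24=274  T[6][3]=5·35+50=225  T[6][4]=5·10+35=85
row 7: T[7][3]=6·225+274=1624  T[7][4]=6·85+225=735
row 8: T[8][4]=7·735+1624=6769
Read c(8,4) = 6769.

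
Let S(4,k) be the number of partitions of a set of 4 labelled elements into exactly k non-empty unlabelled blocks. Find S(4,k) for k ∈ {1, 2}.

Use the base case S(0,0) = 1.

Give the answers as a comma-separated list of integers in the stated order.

row 1: T[1][1]=1·0+1=1
row 2: T[2][1]=1·1+0=1  T[2][2]=2·0+1=1
row 3: T[3][1]=1·1+0=1  T[3][2]=2·1+1=3
row 4: T[4][1]=1·1+0=1  T[4][2]=2·3+1=7
Read S(4,1) = 1, S(4,2) = 7.

1, 7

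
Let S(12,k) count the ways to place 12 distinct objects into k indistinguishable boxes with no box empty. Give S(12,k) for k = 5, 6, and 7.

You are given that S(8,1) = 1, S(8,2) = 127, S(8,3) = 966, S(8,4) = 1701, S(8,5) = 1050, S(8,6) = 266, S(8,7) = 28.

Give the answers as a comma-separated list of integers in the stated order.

1379400, 1323652, 627396

@9  (9,2):127·2+1→255, (9,3):966·3+127→3025, (9,4):1701·4+966→7770, (9,5):1050·5+1701→6951, (9,6):266·6+1050→2646, (9,7):28·7+266→462
@10  (10,3):3025·3+255→9330, (10,4):7770·4+3025→34105, (10,5):6951·5+7770→42525, (10,6):2646·6+6951→22827, (10,7):462·7+2646→5880
@11  (11,4):34105·4+9330→145750, (11,5):42525·5+34105→246730, (11,6):22827·6+42525→179487, (11,7):5880·7+22827→63987
@12  (12,5):246730·5+145750→1379400, (12,6):179487·6+246730→1323652, (12,7):63987·7+179487→627396
Read S(12,5) = 1379400, S(12,6) = 1323652, S(12,7) = 627396.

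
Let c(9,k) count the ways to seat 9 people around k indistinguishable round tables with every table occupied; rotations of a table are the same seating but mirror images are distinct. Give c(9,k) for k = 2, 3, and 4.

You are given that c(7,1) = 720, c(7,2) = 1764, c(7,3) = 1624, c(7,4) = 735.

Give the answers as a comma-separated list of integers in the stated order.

109584, 118124, 67284

row 8: T[8][1]=7·720+0=5040  T[8][2]=7·1764+720=13068  T[8][3]=7·1624+1764=13132  T[8][4]=7·735+1624=6769
row 9: T[9][2]=8·13068+5040=109584  T[9][3]=8·13132+13068=118124  T[9][4]=8·6769+13132=67284
Read c(9,2) = 109584, c(9,3) = 118124, c(9,4) = 67284.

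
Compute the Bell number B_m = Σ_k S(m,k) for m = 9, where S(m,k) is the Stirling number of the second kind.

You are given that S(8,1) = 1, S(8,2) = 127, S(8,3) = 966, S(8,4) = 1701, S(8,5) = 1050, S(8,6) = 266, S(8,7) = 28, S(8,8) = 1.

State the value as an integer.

row 9: T[9][1]=1·1+0=1  T[9][2]=2·127+1=255  T[9][3]=3·966+127=3025  T[9][4]=4·1701+966=7770  T[9][5]=5·1050+1701=6951  T[9][6]=6·266+1050=2646  T[9][7]=7·28+266=462  T[9][8]=8·1+28=36  T[9][9]=9·0+1=1
B_9 = ΣS(9,k) = 1+255+3025+7770+6951+2646+462+36+1 = 21147

21147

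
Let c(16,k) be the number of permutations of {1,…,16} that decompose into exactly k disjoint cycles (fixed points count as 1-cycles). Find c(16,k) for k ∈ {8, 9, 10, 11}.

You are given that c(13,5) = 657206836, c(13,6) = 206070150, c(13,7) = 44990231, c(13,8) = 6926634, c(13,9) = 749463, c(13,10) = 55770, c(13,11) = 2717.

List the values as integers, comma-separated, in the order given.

54631129553, 8207628000, 928095740, 78558480

r14: T_14,6=13×206070150+657206836=3336118786; T_14,7=13×44990231+206070150=790943153; T_14,8=13×6926634+44990231=135036473; T_14,9=13×749463+6926634=16669653; T_14,10=13×55770+749463=1474473; T_14,11=13×2717+55770=91091
r15: T_15,7=14×790943153+3336118786=14409322928; T_15,8=14×135036473+790943153=2681453775; T_15,9=14×16669653+135036473=368411615; T_15,10=14×1474473+16669653=37312275; T_15,11=14×91091+1474473=2749747
r16: T_16,8=15×2681453775+14409322928=54631129553; T_16,9=15×368411615+2681453775=8207628000; T_16,10=15×37312275+368411615=928095740; T_16,11=15×2749747+37312275=78558480
Read c(16,8) = 54631129553, c(16,9) = 8207628000, c(16,10) = 928095740, c(16,11) = 78558480.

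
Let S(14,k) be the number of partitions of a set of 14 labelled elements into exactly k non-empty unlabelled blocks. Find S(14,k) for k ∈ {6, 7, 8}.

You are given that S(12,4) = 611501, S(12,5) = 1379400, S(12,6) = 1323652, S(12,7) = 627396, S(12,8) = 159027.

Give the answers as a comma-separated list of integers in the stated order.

[13] T[13,5]:5*1379400+611501=7508501 · T[13,6]:6*1323652+1379400=9321312 · T[13,7]:7*627396+1323652=5715424 · T[13,8]:8*159027+627396=1899612
[14] T[14,6]:6*9321312+7508501=63436373 · T[14,7]:7*5715424+9321312=49329280 · T[14,8]:8*1899612+5715424=20912320
Read S(14,6) = 63436373, S(14,7) = 49329280, S(14,8) = 20912320.

63436373, 49329280, 20912320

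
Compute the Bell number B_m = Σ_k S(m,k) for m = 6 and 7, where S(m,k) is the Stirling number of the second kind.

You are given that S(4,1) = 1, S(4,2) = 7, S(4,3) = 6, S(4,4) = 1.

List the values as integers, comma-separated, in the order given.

row 5: T[5][1]=1·1+0=1  T[5][2]=2·7+1=15  T[5][3]=3·6+7=25  T[5][4]=4·1+6=10  T[5][5]=5·0+1=1
row 6: T[6][1]=1·1+0=1  T[6][2]=2·15+1=31  T[6][3]=3·25+15=90  T[6][4]=4·10+25=65  T[6][5]=5·1+10=15  T[6][6]=6·0+1=1
row 7: T[7][1]=1·1+0=1  T[7][2]=2·31+1=63  T[7][3]=3·90+31=301  T[7][4]=4·65+90=350  T[7][5]=5·15+65=140  T[7][6]=6·1+15=21  T[7][7]=7·0+1=1
B_6 = ΣS(6,k) = 1+31+90+65+15+1 = 203
B_7 = ΣS(7,k) = 1+63+301+350+140+21+1 = 877

203, 877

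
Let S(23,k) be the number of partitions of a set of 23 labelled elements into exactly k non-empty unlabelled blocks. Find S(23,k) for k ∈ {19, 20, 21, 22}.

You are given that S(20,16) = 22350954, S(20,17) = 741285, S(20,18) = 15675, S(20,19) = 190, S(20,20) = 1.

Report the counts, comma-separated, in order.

79781779, 1859550, 28336, 253

i=21: T(21,17)=22350954+17·741285=34952799 | T(21,18)=741285+18·15675=1023435 | T(21,19)=15675+19·190=19285 | T(21,20)=190+20·1=210 | T(21,21)=1+21·0=1
i=22: T(22,18)=34952799+18·1023435=53374629 | T(22,19)=1023435+19·19285=1389850 | T(22,20)=19285+20·210=23485 | T(22,21)=210+21·1=231 | T(22,22)=1+22·0=1
i=23: T(23,19)=53374629+19·1389850=79781779 | T(23,20)=1389850+20·23485=1859550 | T(23,21)=23485+21·231=28336 | T(23,22)=231+22·1=253
Read S(23,19) = 79781779, S(23,20) = 1859550, S(23,21) = 28336, S(23,22) = 253.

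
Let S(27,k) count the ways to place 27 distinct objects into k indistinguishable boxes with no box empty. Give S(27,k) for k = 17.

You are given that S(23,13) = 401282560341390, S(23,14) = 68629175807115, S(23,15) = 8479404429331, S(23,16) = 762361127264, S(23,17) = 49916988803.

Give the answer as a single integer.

[24] T[24,14]:14*68629175807115+401282560341390=1362091021641000 · T[24,15]:15*8479404429331+68629175807115=195820242247080 · T[24,16]:16*762361127264+8479404429331=20677182465555 · T[24,17]:17*49916988803+762361127264=1610949936915
[25] T[25,15]:15*195820242247080+1362091021641000=4299394655347200 · T[25,16]:16*20677182465555+195820242247080=526655161695960 · T[25,17]:17*1610949936915+20677182465555=48063331393110
[26] T[26,16]:16*526655161695960+4299394655347200=12725877242482560 · T[26,17]:17*48063331393110+526655161695960=1343731795378830
[27] T[27,17]:17*1343731795378830+12725877242482560=35569317763922670
Read S(27,17) = 35569317763922670.

35569317763922670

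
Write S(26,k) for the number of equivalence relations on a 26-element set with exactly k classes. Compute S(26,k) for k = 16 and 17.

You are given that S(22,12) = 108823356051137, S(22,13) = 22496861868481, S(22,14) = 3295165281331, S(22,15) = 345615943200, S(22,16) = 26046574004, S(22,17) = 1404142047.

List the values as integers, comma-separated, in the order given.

12725877242482560, 1343731795378830

row 23: T[23][13]=13·22496861868481+108823356051137=401282560341390  T[23][14]=14·3295165281331+22496861868481=68629175807115  T[23][15]=15·345615943200+3295165281331=8479404429331  T[23][16]=16·26046574004+345615943200=762361127264  T[23][17]=17·1404142047+26046574004=49916988803
row 24: T[24][14]=14·68629175807115+401282560341390=1362091021641000  T[24][15]=15·8479404429331+68629175807115=195820242247080  T[24][16]=16·762361127264+8479404429331=20677182465555  T[24][17]=17·49916988803+762361127264=1610949936915
row 25: T[25][15]=15·195820242247080+1362091021641000=4299394655347200  T[25][16]=16·20677182465555+195820242247080=526655161695960  T[25][17]=17·1610949936915+20677182465555=48063331393110
row 26: T[26][16]=16·526655161695960+4299394655347200=12725877242482560  T[26][17]=17·48063331393110+526655161695960=1343731795378830
Read S(26,16) = 12725877242482560, S(26,17) = 1343731795378830.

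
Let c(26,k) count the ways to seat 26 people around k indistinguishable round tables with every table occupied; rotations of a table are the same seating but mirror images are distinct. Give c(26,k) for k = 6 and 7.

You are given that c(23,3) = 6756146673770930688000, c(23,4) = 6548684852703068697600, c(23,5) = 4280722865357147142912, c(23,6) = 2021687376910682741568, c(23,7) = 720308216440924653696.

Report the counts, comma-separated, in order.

i=24: T(24,4)=6756146673770930688000+23·6548684852703068697600=157375898285941510732800 | T(24,5)=6548684852703068697600+23·4280722865357147142912=105005310755917452984576 | T(24,6)=4280722865357147142912+23·2021687376910682741568=50779532534302850198976 | T(24,7)=2021687376910682741568+23·720308216440924653696=18588776355051949776576
i=25: T(25,5)=157375898285941510732800+24·105005310755917452984576=2677503356427960382362624 | T(25,6)=105005310755917452984576+24·50779532534302850198976=1323714091579185857760000 | T(25,7)=50779532534302850198976+24·18588776355051949776576=496910165055549644836800
i=26: T(26,6)=2677503356427960382362624+25·1323714091579185857760000=35770355645907606826362624 | T(26,7)=1323714091579185857760000+25·496910165055549644836800=13746468217967926978680000
Read c(26,6) = 35770355645907606826362624, c(26,7) = 13746468217967926978680000.

35770355645907606826362624, 13746468217967926978680000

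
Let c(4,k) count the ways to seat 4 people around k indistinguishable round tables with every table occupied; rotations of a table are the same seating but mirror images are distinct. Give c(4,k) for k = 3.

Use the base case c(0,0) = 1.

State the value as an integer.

r1: T_1,1=0×0+1=1
r2: T_2,1=1×1+0=1; T_2,2=1×0+1=1
r3: T_3,2=2×1+1=3; T_3,3=2×0+1=1
r4: T_4,3=3×1+3=6
Read c(4,3) = 6.

6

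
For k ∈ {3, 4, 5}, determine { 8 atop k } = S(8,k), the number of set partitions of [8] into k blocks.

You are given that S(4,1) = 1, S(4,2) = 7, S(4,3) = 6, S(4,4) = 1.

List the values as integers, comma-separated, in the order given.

[5] T[5,1]:1*1+0=1 · T[5,2]:2*7+1=15 · T[5,3]:3*6+7=25 · T[5,4]:4*1+6=10 · T[5,5]:5*0+1=1
[6] T[6,1]:1*1+0=1 · T[6,2]:2*15+1=31 · T[6,3]:3*25+15=90 · T[6,4]:4*10+25=65 · T[6,5]:5*1+10=15
[7] T[7,2]:2*31+1=63 · T[7,3]:3*90+31=301 · T[7,4]:4*65+90=350 · T[7,5]:5*15+65=140
[8] T[8,3]:3*301+63=966 · T[8,4]:4*350+301=1701 · T[8,5]:5*140+350=1050
Read S(8,3) = 966, S(8,4) = 1701, S(8,5) = 1050.

966, 1701, 1050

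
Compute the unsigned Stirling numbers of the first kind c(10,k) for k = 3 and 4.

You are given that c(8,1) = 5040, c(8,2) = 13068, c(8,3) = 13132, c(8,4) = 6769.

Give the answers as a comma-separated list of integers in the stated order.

1172700, 723680

i=9: T(9,2)=5040+8·13068=109584 | T(9,3)=13068+8·13132=118124 | T(9,4)=13132+8·6769=67284
i=10: T(10,3)=109584+9·118124=1172700 | T(10,4)=118124+9·67284=723680
Read c(10,3) = 1172700, c(10,4) = 723680.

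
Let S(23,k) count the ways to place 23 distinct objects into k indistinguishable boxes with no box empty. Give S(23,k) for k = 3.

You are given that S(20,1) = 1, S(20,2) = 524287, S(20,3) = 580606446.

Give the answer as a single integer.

[21] T[21,1]:1*1+0=1 · T[21,2]:2*524287+1=1048575 · T[21,3]:3*580606446+524287=1742343625
[22] T[22,2]:2*1048575+1=2097151 · T[22,3]:3*1742343625+1048575=5228079450
[23] T[23,3]:3*5228079450+2097151=15686335501
Read S(23,3) = 15686335501.

15686335501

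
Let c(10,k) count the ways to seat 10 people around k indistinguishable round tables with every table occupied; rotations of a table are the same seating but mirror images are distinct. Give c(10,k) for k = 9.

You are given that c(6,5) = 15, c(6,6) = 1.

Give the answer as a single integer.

@7  (7,6):1·6+15→21, (7,7):0·6+1→1
@8  (8,7):1·7+21→28, (8,8):0·7+1→1
@9  (9,8):1·8+28→36, (9,9):0·8+1→1
@10  (10,9):1·9+36→45
Read c(10,9) = 45.

45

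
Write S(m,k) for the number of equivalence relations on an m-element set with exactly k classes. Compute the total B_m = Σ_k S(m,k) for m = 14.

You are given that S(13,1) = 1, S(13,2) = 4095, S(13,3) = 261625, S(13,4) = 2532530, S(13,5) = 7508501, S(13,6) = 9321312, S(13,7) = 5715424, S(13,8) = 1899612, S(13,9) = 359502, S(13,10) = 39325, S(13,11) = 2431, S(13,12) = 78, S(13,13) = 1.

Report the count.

i=14: T(14,1)=0+1·1=1 | T(14,2)=1+2·4095=8191 | T(14,3)=4095+3·261625=788970 | T(14,4)=261625+4·2532530=10391745 | T(14,5)=2532530+5·7508501=40075035 | T(14,6)=7508501+6·9321312=63436373 | T(14,7)=9321312+7·5715424=49329280 | T(14,8)=5715424+8·1899612=20912320 | T(14,9)=1899612+9·359502=5135130 | T(14,10)=359502+10·39325=752752 | T(14,11)=39325+11·2431=66066 | T(14,12)=2431+12·78=3367 | T(14,13)=78+13·1=91 | T(14,14)=1+14·0=1
B_14 = ΣS(14,k) = 1+8191+788970+10391745+40075035+63436373+49329280+20912320+5135130+752752+66066+3367+91+1 = 190899322

190899322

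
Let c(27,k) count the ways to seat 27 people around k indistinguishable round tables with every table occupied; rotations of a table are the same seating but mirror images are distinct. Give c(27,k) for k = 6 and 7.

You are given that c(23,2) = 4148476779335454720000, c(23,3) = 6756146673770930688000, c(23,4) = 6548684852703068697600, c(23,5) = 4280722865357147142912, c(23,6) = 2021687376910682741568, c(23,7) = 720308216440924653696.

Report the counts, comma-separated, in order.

1000903392113435450162625024, 393178529313073708272042624

i=24: T(24,3)=4148476779335454720000+23·6756146673770930688000=159539850276066860544000 | T(24,4)=6756146673770930688000+23·6548684852703068697600=157375898285941510732800 | T(24,5)=6548684852703068697600+23·4280722865357147142912=105005310755917452984576 | T(24,6)=4280722865357147142912+23·2021687376910682741568=50779532534302850198976 | T(24,7)=2021687376910682741568+23·720308216440924653696=18588776355051949776576
i=25: T(25,4)=159539850276066860544000+24·157375898285941510732800=3936561409138663118131200 | T(25,5)=157375898285941510732800+24·105005310755917452984576=2677503356427960382362624 | T(25,6)=105005310755917452984576+24·50779532534302850198976=1323714091579185857760000 | T(25,7)=50779532534302850198976+24·18588776355051949776576=496910165055549644836800
i=26: T(26,5)=3936561409138663118131200+25·2677503356427960382362624=70874145319837672677196800 | T(26,6)=2677503356427960382362624+25·1323714091579185857760000=35770355645907606826362624 | T(26,7)=1323714091579185857760000+25·496910165055549644836800=13746468217967926978680000
i=27: T(27,6)=70874145319837672677196800+26·35770355645907606826362624=1000903392113435450162625024 | T(27,7)=35770355645907606826362624+26·13746468217967926978680000=393178529313073708272042624
Read c(27,6) = 1000903392113435450162625024, c(27,7) = 393178529313073708272042624.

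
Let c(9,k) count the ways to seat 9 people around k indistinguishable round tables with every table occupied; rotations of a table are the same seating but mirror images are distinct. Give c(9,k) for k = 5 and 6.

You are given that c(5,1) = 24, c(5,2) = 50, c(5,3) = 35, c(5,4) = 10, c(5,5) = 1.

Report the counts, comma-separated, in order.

22449, 4536

i=6: T(6,2)=24+5·50=274 | T(6,3)=50+5·35=225 | T(6,4)=35+5·10=85 | T(6,5)=10+5·1=15 | T(6,6)=1+5·0=1
i=7: T(7,3)=274+6·225=1624 | T(7,4)=225+6·85=735 | T(7,5)=85+6·15=175 | T(7,6)=15+6·1=21
i=8: T(8,4)=1624+7·735=6769 | T(8,5)=735+7·175=1960 | T(8,6)=175+7·21=322
i=9: T(9,5)=6769+8·1960=22449 | T(9,6)=1960+8·322=4536
Read c(9,5) = 22449, c(9,6) = 4536.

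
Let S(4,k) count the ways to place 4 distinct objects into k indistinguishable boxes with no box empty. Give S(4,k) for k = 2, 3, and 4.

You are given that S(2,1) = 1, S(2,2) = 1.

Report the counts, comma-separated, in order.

@3  (3,1):1·1+0→1, (3,2):1·2+1→3, (3,3):0·3+1→1
@4  (4,2):3·2+1→7, (4,3):1·3+3→6, (4,4):0·4+1→1
Read S(4,2) = 7, S(4,3) = 6, S(4,4) = 1.

7, 6, 1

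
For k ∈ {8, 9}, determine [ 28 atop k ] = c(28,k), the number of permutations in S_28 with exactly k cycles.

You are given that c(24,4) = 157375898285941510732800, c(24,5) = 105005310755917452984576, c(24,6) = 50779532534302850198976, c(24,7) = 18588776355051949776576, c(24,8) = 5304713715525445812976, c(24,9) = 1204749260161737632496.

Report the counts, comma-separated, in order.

[25] T[25,5]:24*105005310755917452984576+157375898285941510732800=2677503356427960382362624 · T[25,6]:24*50779532534302850198976+105005310755917452984576=1323714091579185857760000 · T[25,7]:24*18588776355051949776576+50779532534302850198976=496910165055549644836800 · T[25,8]:24*5304713715525445812976+18588776355051949776576=145901905527662649288000 · T[25,9]:24*1204749260161737632496+5304713715525445812976=34218695959407148992880
[26] T[26,6]:25*1323714091579185857760000+2677503356427960382362624=35770355645907606826362624 · T[26,7]:25*496910165055549644836800+1323714091579185857760000=13746468217967926978680000 · T[26,8]:25*145901905527662649288000+496910165055549644836800=4144457803247115877036800 · T[26,9]:25*34218695959407148992880+145901905527662649288000=1001369304512841374110000
[27] T[27,7]:26*13746468217967926978680000+35770355645907606826362624=393178529313073708272042624 · T[27,8]:26*4144457803247115877036800+13746468217967926978680000=121502371102392939781636800 · T[27,9]:26*1001369304512841374110000+4144457803247115877036800=30180059720580991603896800
[28] T[28,8]:27*121502371102392939781636800+393178529313073708272042624=3673742549077683082376236224 · T[28,9]:27*30180059720580991603896800+121502371102392939781636800=936363983558079713086850400
Read c(28,8) = 3673742549077683082376236224, c(28,9) = 936363983558079713086850400.

3673742549077683082376236224, 936363983558079713086850400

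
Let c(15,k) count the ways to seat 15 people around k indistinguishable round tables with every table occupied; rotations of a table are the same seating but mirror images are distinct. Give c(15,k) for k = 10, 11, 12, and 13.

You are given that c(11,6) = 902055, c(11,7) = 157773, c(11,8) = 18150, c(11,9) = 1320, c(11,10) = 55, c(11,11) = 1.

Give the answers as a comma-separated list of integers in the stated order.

@12  (12,7):157773·11+902055→2637558, (12,8):18150·11+157773→357423, (12,9):1320·11+18150→32670, (12,10):55·11+1320→1925, (12,11):1·11+55→66, (12,12):0·11+1→1
@13  (13,8):357423·12+2637558→6926634, (13,9):32670·12+357423→749463, (13,10):1925·12+32670→55770, (13,11):66·12+1925→2717, (13,12):1·12+66→78, (13,13):0·12+1→1
@14  (14,9):749463·13+6926634→16669653, (14,10):55770·13+749463→1474473, (14,11):2717·13+55770→91091, (14,12):78·13+2717→3731, (14,13):1·13+78→91
@15  (15,10):1474473·14+16669653→37312275, (15,11):91091·14+1474473→2749747, (15,12):3731·14+91091→143325, (15,13):91·14+3731→5005
Read c(15,10) = 37312275, c(15,11) = 2749747, c(15,12) = 143325, c(15,13) = 5005.

37312275, 2749747, 143325, 5005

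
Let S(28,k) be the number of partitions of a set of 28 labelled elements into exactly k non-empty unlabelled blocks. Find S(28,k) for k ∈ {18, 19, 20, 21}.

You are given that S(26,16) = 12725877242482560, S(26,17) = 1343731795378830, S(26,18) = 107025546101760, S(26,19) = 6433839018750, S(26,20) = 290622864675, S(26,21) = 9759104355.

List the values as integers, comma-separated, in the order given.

94432767017711850, 7626292886912700, 474194413703010, 22653141490980

i=27: T(27,17)=12725877242482560+17·1343731795378830=35569317763922670 | T(27,18)=1343731795378830+18·107025546101760=3270191625210510 | T(27,19)=107025546101760+19·6433839018750=229268487458010 | T(27,20)=6433839018750+20·290622864675=12246296312250 | T(27,21)=290622864675+21·9759104355=495564056130
i=28: T(28,18)=35569317763922670+18·3270191625210510=94432767017711850 | T(28,19)=3270191625210510+19·229268487458010=7626292886912700 | T(28,20)=229268487458010+20·12246296312250=474194413703010 | T(28,21)=12246296312250+21·495564056130=22653141490980
Read S(28,18) = 94432767017711850, S(28,19) = 7626292886912700, S(28,20) = 474194413703010, S(28,21) = 22653141490980.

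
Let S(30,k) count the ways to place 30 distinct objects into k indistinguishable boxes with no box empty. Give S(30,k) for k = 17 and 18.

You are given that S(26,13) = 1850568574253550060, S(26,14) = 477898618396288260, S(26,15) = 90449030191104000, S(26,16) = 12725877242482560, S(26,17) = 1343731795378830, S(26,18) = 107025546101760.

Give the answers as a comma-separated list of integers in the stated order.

r27: T_27,14=14×477898618396288260+1850568574253550060=8541149231801585700; T_27,15=15×90449030191104000+477898618396288260=1834634071262848260; T_27,16=16×12725877242482560+90449030191104000=294063066070824960; T_27,17=17×1343731795378830+12725877242482560=35569317763922670; T_27,18=18×107025546101760+1343731795378830=3270191625210510
r28: T_28,15=15×1834634071262848260+8541149231801585700=36060660300744309600; T_28,16=16×294063066070824960+1834634071262848260=6539643128396047620; T_28,17=17×35569317763922670+294063066070824960=898741468057510350; T_28,18=18×3270191625210510+35569317763922670=94432767017711850
r29: T_29,16=16×6539643128396047620+36060660300744309600=140694950355081071520; T_29,17=17×898741468057510350+6539643128396047620=21818248085373723570; T_29,18=18×94432767017711850+898741468057510350=2598531274376323650
r30: T_30,17=17×21818248085373723570+140694950355081071520=511605167806434372210; T_30,18=18×2598531274376323650+21818248085373723570=68591811024147549270
Read S(30,17) = 511605167806434372210, S(30,18) = 68591811024147549270.

511605167806434372210, 68591811024147549270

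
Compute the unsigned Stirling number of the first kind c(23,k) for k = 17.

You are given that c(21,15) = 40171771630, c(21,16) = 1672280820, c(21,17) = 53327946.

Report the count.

136717357942

i=22: T(22,16)=40171771630+21·1672280820=75289668850 | T(22,17)=1672280820+21·53327946=2792167686
i=23: T(23,17)=75289668850+22·2792167686=136717357942
Read c(23,17) = 136717357942.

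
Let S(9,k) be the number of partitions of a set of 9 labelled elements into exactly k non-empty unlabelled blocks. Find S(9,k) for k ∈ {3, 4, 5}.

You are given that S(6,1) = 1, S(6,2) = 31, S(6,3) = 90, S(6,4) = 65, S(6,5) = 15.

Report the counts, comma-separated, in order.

@7  (7,1):1·1+0→1, (7,2):31·2+1→63, (7,3):90·3+31→301, (7,4):65·4+90→350, (7,5):15·5+65→140
@8  (8,2):63·2+1→127, (8,3):301·3+63→966, (8,4):350·4+301→1701, (8,5):140·5+350→1050
@9  (9,3):966·3+127→3025, (9,4):1701·4+966→7770, (9,5):1050·5+1701→6951
Read S(9,3) = 3025, S(9,4) = 7770, S(9,5) = 6951.

3025, 7770, 6951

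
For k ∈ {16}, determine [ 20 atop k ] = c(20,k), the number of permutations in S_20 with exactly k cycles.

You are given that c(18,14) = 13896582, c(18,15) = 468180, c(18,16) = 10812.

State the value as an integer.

row 19: T[19][15]=18·468180+13896582=22323822  T[19][16]=18·10812+468180=662796
row 20: T[20][16]=19·662796+22323822=34916946
Read c(20,16) = 34916946.

34916946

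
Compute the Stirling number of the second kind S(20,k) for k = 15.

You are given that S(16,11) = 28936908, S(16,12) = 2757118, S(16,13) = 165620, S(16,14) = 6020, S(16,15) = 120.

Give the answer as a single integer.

452329200

row 17: T[17][12]=12·2757118+28936908=62022324  T[17][13]=13·165620+2757118=4910178  T[17][14]=14·6020+165620=249900  T[17][15]=15·120+6020=7820
row 18: T[18][13]=13·4910178+62022324=125854638  T[18][14]=14·249900+4910178=8408778  T[18][15]=15·7820+249900=367200
row 19: T[19][14]=14·8408778+125854638=243577530  T[19][15]=15·367200+8408778=13916778
row 20: T[20][15]=15·13916778+243577530=452329200
Read S(20,15) = 452329200.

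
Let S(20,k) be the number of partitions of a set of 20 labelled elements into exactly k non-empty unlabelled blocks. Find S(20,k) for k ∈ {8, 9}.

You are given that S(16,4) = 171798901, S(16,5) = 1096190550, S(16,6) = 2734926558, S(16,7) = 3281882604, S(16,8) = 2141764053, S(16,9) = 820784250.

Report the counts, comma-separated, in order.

15170932662679, 12011282644725

i=17: T(17,5)=171798901+5·1096190550=5652751651 | T(17,6)=1096190550+6·2734926558=17505749898 | T(17,7)=2734926558+7·3281882604=25708104786 | T(17,8)=3281882604+8·2141764053=20415995028 | T(17,9)=2141764053+9·820784250=9528822303
i=18: T(18,6)=5652751651+6·17505749898=110687251039 | T(18,7)=17505749898+7·25708104786=197462483400 | T(18,8)=25708104786+8·20415995028=189036065010 | T(18,9)=20415995028+9·9528822303=106175395755
i=19: T(19,7)=110687251039+7·197462483400=1492924634839 | T(19,8)=197462483400+8·189036065010=1709751003480 | T(19,9)=189036065010+9·106175395755=1144614626805
i=20: T(20,8)=1492924634839+8·1709751003480=15170932662679 | T(20,9)=1709751003480+9·1144614626805=12011282644725
Read S(20,8) = 15170932662679, S(20,9) = 12011282644725.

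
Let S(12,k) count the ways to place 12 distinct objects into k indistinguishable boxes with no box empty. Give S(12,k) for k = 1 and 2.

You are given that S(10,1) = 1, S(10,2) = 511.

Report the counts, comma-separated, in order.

1, 2047

row 11: T[11][1]=1·1+0=1  T[11][2]=2·511+1=1023
row 12: T[12][1]=1·1+0=1  T[12][2]=2·1023+1=2047
Read S(12,1) = 1, S(12,2) = 2047.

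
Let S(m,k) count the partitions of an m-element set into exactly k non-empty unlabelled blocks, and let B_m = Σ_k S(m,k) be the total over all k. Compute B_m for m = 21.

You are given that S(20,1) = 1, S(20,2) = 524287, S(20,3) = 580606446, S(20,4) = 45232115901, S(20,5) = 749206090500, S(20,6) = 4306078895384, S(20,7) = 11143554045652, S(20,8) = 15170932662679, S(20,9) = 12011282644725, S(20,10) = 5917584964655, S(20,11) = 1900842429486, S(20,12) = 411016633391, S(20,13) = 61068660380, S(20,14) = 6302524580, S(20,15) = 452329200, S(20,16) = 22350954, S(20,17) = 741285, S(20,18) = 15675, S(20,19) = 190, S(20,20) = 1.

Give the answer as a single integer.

474869816156751

row 21: T[21][1]=1·1+0=1  T[21][2]=2·524287+1=1048575  T[21][3]=3·580606446+524287=1742343625  T[21][4]=4·45232115901+580606446=181509070050  T[21][5]=5·749206090500+45232115901=3791262568401  T[21][6]=6·4306078895384+749206090500=26585679462804  T[21][7]=7·11143554045652+4306078895384=82310957214948  T[21][8]=8·15170932662679+11143554045652=132511015347084  T[21][9]=9·12011282644725+15170932662679=123272476465204  T[21][10]=10·5917584964655+12011282644725=71187132291275  T[21][11]=11·1900842429486+5917584964655=26826851689001  T[21][12]=12·411016633391+1900842429486=6833042030178  T[21][13]=13·61068660380+411016633391=1204909218331  T[21][14]=14·6302524580+61068660380=149304004500  T[21][15]=15·452329200+6302524580=13087462580  T[21][16]=16·22350954+452329200=809944464  T[21][17]=17·741285+22350954=34952799  T[21][18]=18·15675+741285=1023435  T[21][19]=19·190+15675=19285  T[21][20]=20·1+190=210  T[21][21]=21·0+1=1
B_21 = ΣS(21,k) = 1+1048575+1742343625+181509070050+3791262568401+26585679462804+82310957214948+132511015347084+123272476465204+71187132291275+26826851689001+6833042030178+1204909218331+149304004500+13087462580+809944464+34952799+1023435+19285+210+1 = 474869816156751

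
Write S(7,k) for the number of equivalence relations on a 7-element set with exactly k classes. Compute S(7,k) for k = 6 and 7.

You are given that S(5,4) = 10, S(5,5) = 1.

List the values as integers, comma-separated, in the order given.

21, 1

[6] T[6,5]:5*1+10=15 · T[6,6]:6*0+1=1
[7] T[7,6]:6*1+15=21 · T[7,7]:7*0+1=1
Read S(7,6) = 21, S(7,7) = 1.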